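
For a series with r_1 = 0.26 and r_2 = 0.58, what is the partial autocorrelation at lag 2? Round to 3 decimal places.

φ_{22} = (r_2 − r_1²) / (1 − r_1²)
r_1² = (0.26)² = 0.0676
Numerator = 0.58 − 0.0676 = 0.5124; denominator = 1 − 0.0676 = 0.9324
φ_{22} = 0.5124 / 0.9324 = 0.550

0.550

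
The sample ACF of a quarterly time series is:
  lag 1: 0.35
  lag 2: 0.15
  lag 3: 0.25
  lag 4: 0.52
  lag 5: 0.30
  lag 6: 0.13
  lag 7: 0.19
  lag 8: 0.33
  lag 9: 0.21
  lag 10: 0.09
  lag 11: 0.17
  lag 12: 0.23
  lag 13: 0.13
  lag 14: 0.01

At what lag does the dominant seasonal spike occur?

The largest autocorrelation is r_4 = 0.52; the remaining lags stay at or below 0.35. The elevated value at lag 1 (0.35), dropping to 0.15 at lag 2, reflects decaying short-term dependence rather than seasonality.
The dominant spike at lag 4 indicates a seasonal period of 4.

4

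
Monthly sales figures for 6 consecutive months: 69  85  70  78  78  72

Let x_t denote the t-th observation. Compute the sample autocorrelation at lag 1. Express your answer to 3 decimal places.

-0.687

Mean x̄ = (69 + 85 + 70 + 78 + 78 + 72)/6 = 75.3333
Deviations from mean: -6.3333, 9.6667, -5.3333, 2.6667, 2.6667, -3.3333
Numerator Σ_{t=1}^{5}(x_t−x̄)(x_{t+1}−x̄) = -128.7778
Denominator Σ(x_t−x̄)² = 187.3333
r_1 = -128.7778 / 187.3333 = -0.687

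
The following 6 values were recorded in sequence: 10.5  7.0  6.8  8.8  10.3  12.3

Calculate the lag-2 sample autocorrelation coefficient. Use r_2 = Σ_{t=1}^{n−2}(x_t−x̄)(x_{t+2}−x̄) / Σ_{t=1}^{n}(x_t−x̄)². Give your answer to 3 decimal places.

-0.254

Mean x̄ = (10.5 + 7.0 + 6.8 + 8.8 + 10.3 + 12.3)/6 = 9.2833
Deviations from mean: 1.2167, -2.2833, -2.4833, -0.4833, 1.0167, 3.0167
Numerator Σ_{t=1}^{4}(x_t−x̄)(x_{t+2}−x̄) = -5.9006
Denominator Σ(x_t−x̄)² = 23.2283
r_2 = -5.9006 / 23.2283 = -0.254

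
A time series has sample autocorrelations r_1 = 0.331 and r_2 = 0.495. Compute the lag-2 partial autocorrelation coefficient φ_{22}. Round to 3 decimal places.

0.433

φ_{22} = (r_2 − r_1²) / (1 − r_1²)
r_1² = (0.331)² = 0.109561
Numerator = 0.495 − 0.1096 = 0.3854; denominator = 1 − 0.1096 = 0.8904
φ_{22} = 0.3854 / 0.8904 = 0.433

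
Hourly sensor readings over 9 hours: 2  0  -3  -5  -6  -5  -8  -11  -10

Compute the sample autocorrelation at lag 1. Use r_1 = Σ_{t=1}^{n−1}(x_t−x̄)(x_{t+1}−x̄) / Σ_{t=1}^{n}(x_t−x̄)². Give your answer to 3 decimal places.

Mean x̄ = (2 + 0 − 3 − 5 − 6 − 5 − 8 − 11 − 10)/9 = -5.1111
Numerator Σ_{t=1}^{8}(x_t−x̄)(x_{t+1}−x̄) = 92.6543
Denominator Σ(x_t−x̄)² = 148.8889
r_1 = 92.6543 / 148.8889 = 0.622

0.622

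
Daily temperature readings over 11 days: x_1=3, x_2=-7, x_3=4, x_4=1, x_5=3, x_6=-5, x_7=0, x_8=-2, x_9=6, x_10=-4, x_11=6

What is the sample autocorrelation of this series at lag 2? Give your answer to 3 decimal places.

0.314

Mean x̄ = (3 − 7 + 4 + 1 + 3 − 5 + 0 − 2 + 6 − 4 + 6)/11 = 0.4545
Numerator Σ_{t=1}^{9}(x_t−x̄)(x_{t+2}−x̄) = 62.4050
Denominator Σ(x_t−x̄)² = 198.7273
r_2 = 62.4050 / 198.7273 = 0.314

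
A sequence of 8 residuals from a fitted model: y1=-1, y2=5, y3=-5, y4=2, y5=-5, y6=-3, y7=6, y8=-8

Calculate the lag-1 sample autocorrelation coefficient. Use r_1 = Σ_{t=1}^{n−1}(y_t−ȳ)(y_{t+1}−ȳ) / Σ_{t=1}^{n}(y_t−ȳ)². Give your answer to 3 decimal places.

-0.572

Mean ȳ = (-1 + 5 − 5 + 2 − 5 − 3 + 6 − 8)/8 = -1.1250
Deviations from mean: 0.1250, 6.1250, -3.8750, 3.1250, -3.8750, -1.8750, 7.1250, -6.8750
Σ(y_t−ȳ)(y_{t+1}−ȳ) = (0.7656) + (-23.7344) + (-12.1094) + (-12.1094) + (7.2656) + (-13.3594) + (-48.9844) = -102.2656
Denominator Σ(y_t−ȳ)² = 178.8750
r_1 = -102.2656 / 178.8750 = -0.572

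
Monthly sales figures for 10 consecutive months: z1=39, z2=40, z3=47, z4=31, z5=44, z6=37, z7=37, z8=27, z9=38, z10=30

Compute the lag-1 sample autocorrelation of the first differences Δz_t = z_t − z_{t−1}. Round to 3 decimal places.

First differences Δz: 1, 7, -16, 13, -7, 0, -10, 11, -8
Mean of differences = -1.0000
Numerator Σ(Δz_t−Δz̄)(Δz_{t+1}−Δz̄) = -605.0000
Denominator Σ(Δz_t−Δz̄)² = 800.0000
r_1(Δz) = -605.0000 / 800.0000 = -0.756

-0.756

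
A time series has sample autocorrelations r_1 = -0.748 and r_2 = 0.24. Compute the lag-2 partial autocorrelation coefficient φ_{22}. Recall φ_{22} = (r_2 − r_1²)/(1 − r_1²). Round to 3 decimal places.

-0.725

φ_{22} = (r_2 − r_1²) / (1 − r_1²)
r_1² = (-0.748)² = 0.559504
Numerator = 0.24 − 0.5595 = -0.3195; denominator = 1 − 0.5595 = 0.4405
φ_{22} = -0.3195 / 0.4405 = -0.725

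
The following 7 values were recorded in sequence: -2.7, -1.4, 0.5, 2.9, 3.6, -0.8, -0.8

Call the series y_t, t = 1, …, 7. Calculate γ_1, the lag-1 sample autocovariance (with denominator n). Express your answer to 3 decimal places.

1.686

Mean ȳ = (-2.7 − 1.4 + 0.5 + 2.9 + 3.6 − 0.8 − 0.8)/7 = 0.1857
Σ_{t=1}^{6}(y_t−ȳ)(y_{t+1}−ȳ) = 11.8041
γ_1 = 11.8041 / 7 = 1.686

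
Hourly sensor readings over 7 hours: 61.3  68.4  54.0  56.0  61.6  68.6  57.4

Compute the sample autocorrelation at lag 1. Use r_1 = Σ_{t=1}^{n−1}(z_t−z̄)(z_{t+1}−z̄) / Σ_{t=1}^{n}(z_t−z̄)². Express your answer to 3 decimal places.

-0.203

Mean z̄ = (61.3 + 68.4 + 54.0 + 56.0 + 61.6 + 68.6 + 57.4)/7 = 61.0429
Numerator Σ_{t=1}^{6}(z_t−z̄)(z_{t+1}−z̄) = -40.5361
Denominator Σ(z_t−z̄)² = 199.9171
r_1 = -40.5361 / 199.9171 = -0.203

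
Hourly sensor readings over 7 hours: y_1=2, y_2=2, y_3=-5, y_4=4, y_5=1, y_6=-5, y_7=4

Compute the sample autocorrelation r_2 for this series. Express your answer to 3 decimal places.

Mean ȳ = (2 + 2 − 5 + 4 + 1 − 5 + 4)/7 = 0.4286
Deviations from mean: 1.5714, 1.5714, -5.4286, 3.5714, 0.5714, -5.4286, 3.5714
Numerator Σ_{t=1}^{5}(y_t−ȳ)(y_{t+2}−ȳ) = -23.3673
Denominator Σ(y_t−ȳ)² = 89.7143
r_2 = -23.3673 / 89.7143 = -0.260

-0.260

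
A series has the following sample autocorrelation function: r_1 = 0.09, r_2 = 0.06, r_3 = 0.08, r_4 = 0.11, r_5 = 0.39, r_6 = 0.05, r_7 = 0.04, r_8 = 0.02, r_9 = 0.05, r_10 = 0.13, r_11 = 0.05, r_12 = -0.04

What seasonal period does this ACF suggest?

The largest autocorrelation is r_5 = 0.39; the remaining lags stay at or below 0.13.
The dominant spike at lag 5 indicates a seasonal period of 5.

5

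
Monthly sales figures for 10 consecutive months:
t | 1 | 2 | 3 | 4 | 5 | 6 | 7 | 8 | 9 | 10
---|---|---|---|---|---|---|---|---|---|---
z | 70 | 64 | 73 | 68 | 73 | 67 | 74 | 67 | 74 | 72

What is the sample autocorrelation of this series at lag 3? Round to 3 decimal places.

Mean z̄ = (70 + 64 + 73 + 68 + 73 + 67 + 74 + 67 + 74 + 72)/10 = 70.2000
Σ(z_t−z̄)(z_{t+3}−z̄) = (0.4400) + (-17.3600) + (-8.9600) + (-8.3600) + (-8.9600) + (-12.1600) + (6.8400) = -48.5200
Denominator Σ(z_t−z̄)² = 111.6000
r_3 = -48.5200 / 111.6000 = -0.435

-0.435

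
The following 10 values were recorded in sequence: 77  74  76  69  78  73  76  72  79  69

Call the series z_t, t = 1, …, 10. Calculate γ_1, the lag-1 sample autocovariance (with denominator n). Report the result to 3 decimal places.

Mean z̄ = (77 + 74 + 76 + 69 + 78 + 73 + 76 + 72 + 79 + 69)/10 = 74.3000
Σ_{t=1}^{9}(z_t−z̄)(z_{t+1}−z̄) = -76.5900
γ_1 = -76.5900 / 10 = -7.659

-7.659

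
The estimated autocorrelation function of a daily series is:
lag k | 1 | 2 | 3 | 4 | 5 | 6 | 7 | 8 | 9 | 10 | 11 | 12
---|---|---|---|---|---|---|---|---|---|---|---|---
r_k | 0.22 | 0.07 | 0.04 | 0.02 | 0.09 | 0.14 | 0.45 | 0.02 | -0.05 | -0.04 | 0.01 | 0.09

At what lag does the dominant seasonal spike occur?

7

The largest autocorrelation is r_7 = 0.45; the remaining lags stay at or below 0.22. The elevated value at lag 1 (0.22), dropping to 0.07 at lag 2, reflects decaying short-term dependence rather than seasonality.
The dominant spike at lag 7 indicates a seasonal period of 7.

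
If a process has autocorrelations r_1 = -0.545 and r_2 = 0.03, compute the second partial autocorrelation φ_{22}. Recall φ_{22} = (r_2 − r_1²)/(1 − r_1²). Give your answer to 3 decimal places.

-0.380

φ_{22} = (r_2 − r_1²) / (1 − r_1²)
r_1² = (-0.545)² = 0.297025
Numerator = 0.03 − 0.2970 = -0.2670; denominator = 1 − 0.2970 = 0.7030
φ_{22} = -0.2670 / 0.7030 = -0.380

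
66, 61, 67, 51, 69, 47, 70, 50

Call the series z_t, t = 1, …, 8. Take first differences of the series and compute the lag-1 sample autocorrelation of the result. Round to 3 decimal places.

First differences Δz: -5, 6, -16, 18, -22, 23, -20
Mean of differences = -2.2857
Numerator Σ(Δz_t−Δz̄)(Δz_{t+1}−Δz̄) = -1760.6531
Denominator Σ(Δz_t−Δz̄)² = 2017.4286
r_1(Δz) = -1760.6531 / 2017.4286 = -0.873

-0.873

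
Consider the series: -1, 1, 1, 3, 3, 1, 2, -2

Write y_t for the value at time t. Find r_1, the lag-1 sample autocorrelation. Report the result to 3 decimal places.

Mean ȳ = (-1 + 1 + 1 + 3 + 3 + 1 + 2 − 2)/8 = 1.0000
Σ(y_t−ȳ)(y_{t+1}−ȳ) = (0.0000) + (0.0000) + (0.0000) + (4.0000) + (0.0000) + (0.0000) + (-3.0000) = 1.0000
Denominator Σ(y_t−ȳ)² = 22.0000
r_1 = 1.0000 / 22.0000 = 0.045

0.045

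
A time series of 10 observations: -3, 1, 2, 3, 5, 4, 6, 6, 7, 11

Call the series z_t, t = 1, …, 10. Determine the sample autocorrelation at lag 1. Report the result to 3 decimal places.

0.452

Mean z̄ = (-3 + 1 + 2 + 3 + 5 + 4 + 6 + 6 + 7 + 11)/10 = 4.2000
Numerator Σ_{t=1}^{9}(z_t−z̄)(z_{t+1}−z̄) = 58.5600
Denominator Σ(z_t−z̄)² = 129.6000
r_1 = 58.5600 / 129.6000 = 0.452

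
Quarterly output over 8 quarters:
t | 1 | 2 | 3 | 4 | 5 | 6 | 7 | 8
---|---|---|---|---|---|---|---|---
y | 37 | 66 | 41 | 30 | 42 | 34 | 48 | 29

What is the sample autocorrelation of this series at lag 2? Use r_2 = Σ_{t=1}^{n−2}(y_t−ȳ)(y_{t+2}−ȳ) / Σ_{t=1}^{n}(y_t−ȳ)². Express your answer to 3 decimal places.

Mean ȳ = (37 + 66 + 41 + 30 + 42 + 34 + 48 + 29)/8 = 40.8750
Deviations from mean: -3.8750, 25.1250, 0.1250, -10.8750, 1.1250, -6.8750, 7.1250, -11.8750
Σ(y_t−ȳ)(y_{t+2}−ȳ) = (-0.4844) + (-273.2344) + (0.1406) + (74.7656) + (8.0156) + (81.6406) = -109.1563
Denominator Σ(y_t−ȳ)² = 1004.8750
r_2 = -109.1563 / 1004.8750 = -0.109

-0.109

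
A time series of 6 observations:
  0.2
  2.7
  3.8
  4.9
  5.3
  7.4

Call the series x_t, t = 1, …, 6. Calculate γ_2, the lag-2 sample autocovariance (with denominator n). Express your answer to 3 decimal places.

0.392

Mean x̄ = (0.2 + 2.7 + 3.8 + 4.9 + 5.3 + 7.4)/6 = 4.0500
Σ_{t=1}^{4}(x_t−x̄)(x_{t+2}−x̄) = 2.3500
γ_2 = 2.3500 / 6 = 0.392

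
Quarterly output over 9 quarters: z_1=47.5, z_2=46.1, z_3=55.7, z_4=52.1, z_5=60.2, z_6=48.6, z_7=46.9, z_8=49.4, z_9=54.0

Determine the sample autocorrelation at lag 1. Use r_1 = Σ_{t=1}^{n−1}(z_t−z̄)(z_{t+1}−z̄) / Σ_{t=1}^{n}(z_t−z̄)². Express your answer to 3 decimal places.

Mean z̄ = (47.5 + 46.1 + 55.7 + 52.1 + 60.2 + 48.6 + 46.9 + 49.4 + 54.0)/9 = 51.1667
Numerator Σ_{t=1}^{8}(z_t−z̄)(z_{t+1}−z̄) = -1.4311
Denominator Σ(z_t−z̄)² = 178.0800
r_1 = -1.4311 / 178.0800 = -0.008

-0.008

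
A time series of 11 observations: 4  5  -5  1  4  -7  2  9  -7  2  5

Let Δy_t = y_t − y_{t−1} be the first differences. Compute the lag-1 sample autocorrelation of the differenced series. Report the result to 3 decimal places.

-0.471

First differences Δy: 1, -10, 6, 3, -11, 9, 7, -16, 9, 3
Mean of differences = 0.1000
Numerator Σ(Δy_t−Δȳ)(Δy_{t+1}−Δȳ) = -349.7100
Denominator Σ(Δy_t−Δȳ)² = 742.9000
r_1(Δy) = -349.7100 / 742.9000 = -0.471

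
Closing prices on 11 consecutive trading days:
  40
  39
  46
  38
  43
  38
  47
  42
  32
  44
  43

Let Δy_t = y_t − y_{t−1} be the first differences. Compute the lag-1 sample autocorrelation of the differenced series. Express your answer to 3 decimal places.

-0.587

First differences Δy: -1, 7, -8, 5, -5, 9, -5, -10, 12, -1
Mean of differences = 0.3000
Numerator Σ(Δy_t−Δȳ)(Δy_{t+1}−Δȳ) = -301.5900
Denominator Σ(Δy_t−Δȳ)² = 514.1000
r_1(Δy) = -301.5900 / 514.1000 = -0.587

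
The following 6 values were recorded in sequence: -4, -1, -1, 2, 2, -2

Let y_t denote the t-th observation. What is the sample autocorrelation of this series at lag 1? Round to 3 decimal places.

0.142

Mean ȳ = (-4 − 1 − 1 + 2 + 2 − 2)/6 = -0.6667
Deviations from mean: -3.3333, -0.3333, -0.3333, 2.6667, 2.6667, -1.3333
Numerator Σ_{t=1}^{5}(y_t−ȳ)(y_{t+1}−ȳ) = 3.8889
Denominator Σ(y_t−ȳ)² = 27.3333
r_1 = 3.8889 / 27.3333 = 0.142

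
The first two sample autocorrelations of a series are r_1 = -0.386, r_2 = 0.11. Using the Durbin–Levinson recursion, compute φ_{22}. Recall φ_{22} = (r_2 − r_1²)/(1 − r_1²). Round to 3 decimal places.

φ_{22} = (r_2 − r_1²) / (1 − r_1²)
r_1² = (-0.386)² = 0.148996
Numerator = 0.11 − 0.1490 = -0.0390; denominator = 1 − 0.1490 = 0.8510
φ_{22} = -0.0390 / 0.8510 = -0.046

-0.046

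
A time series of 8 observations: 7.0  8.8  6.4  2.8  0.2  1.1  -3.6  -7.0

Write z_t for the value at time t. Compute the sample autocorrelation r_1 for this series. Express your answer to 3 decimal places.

Mean z̄ = (7.0 + 8.8 + 6.4 + 2.8 + 0.2 + 1.1 − 3.6 − 7.0)/8 = 1.9625
Σ(z_t−z̄)(z_{t+1}−z̄) = (34.4439) + (30.3414) + (3.7164) + (-1.4761) + (1.5202) + (4.7977) + (49.8539) = 123.1973
Denominator Σ(z_t−z̄)² = 207.6388
r_1 = 123.1973 / 207.6388 = 0.593

0.593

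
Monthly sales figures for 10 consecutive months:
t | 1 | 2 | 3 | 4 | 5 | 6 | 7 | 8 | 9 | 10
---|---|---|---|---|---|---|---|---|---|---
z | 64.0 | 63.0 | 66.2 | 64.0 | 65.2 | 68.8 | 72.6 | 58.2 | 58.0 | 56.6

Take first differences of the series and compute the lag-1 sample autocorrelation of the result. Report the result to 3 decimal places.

-0.206

First differences Δz: -1.0, 3.2, -2.2, 1.2, 3.6, 3.8, -14.4, -0.2, -1.4
Mean of differences = -0.8222
Numerator Σ(Δz_t−Δz̄)(Δz_{t+1}−Δz̄) = -51.2272
Denominator Σ(Δz_t−Δz̄)² = 248.1956
r_1(Δz) = -51.2272 / 248.1956 = -0.206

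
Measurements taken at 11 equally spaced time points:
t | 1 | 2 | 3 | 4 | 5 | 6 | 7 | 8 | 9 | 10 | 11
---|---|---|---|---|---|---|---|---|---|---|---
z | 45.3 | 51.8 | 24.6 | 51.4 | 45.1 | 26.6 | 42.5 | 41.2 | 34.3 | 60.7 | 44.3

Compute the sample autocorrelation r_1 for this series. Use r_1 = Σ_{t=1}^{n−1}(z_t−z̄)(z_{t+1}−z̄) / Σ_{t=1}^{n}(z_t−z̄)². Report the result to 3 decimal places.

Mean z̄ = (45.3 + 51.8 + 24.6 + 51.4 + 45.1 + 26.6 + 42.5 + 41.2 + 34.3 + 60.7 + 44.3)/11 = 42.5273
Numerator Σ_{t=1}^{10}(z_t−z̄)(z_{t+1}−z̄) = -423.6435
Denominator Σ(z_t−z̄)² = 1156.9218
r_1 = -423.6435 / 1156.9218 = -0.366

-0.366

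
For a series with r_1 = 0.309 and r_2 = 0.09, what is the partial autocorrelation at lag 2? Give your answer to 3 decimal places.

φ_{22} = (r_2 − r_1²) / (1 − r_1²)
r_1² = (0.309)² = 0.095481
Numerator = 0.09 − 0.0955 = -0.0055; denominator = 1 − 0.0955 = 0.9045
φ_{22} = -0.0055 / 0.9045 = -0.006

-0.006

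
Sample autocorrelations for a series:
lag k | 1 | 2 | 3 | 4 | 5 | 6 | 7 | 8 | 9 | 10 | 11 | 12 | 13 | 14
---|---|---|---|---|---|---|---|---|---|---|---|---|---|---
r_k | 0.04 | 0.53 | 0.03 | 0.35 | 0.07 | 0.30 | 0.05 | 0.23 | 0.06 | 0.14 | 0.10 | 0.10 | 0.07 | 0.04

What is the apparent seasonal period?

2

The largest autocorrelation is r_2 = 0.53, with weaker echoes at lags 4 (0.35), 6 (0.30) and 8 (0.23); the remaining lags stay at or below 0.14.
The dominant spike at lag 2 indicates a seasonal period of 2.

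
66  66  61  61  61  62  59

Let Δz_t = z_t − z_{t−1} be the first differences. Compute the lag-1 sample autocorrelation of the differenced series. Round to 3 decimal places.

-0.336

First differences Δz: 0, -5, 0, 0, 1, -3
Mean of differences = -1.1667
Numerator Σ(Δz_t−Δz̄)(Δz_{t+1}−Δz̄) = -9.0278
Denominator Σ(Δz_t−Δz̄)² = 26.8333
r_1(Δz) = -9.0278 / 26.8333 = -0.336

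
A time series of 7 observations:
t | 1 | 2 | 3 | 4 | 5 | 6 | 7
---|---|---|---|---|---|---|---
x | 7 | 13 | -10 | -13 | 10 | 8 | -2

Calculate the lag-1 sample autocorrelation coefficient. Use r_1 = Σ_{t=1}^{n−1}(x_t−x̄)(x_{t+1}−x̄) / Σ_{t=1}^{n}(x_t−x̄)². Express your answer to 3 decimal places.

Mean x̄ = (7 + 13 − 10 − 13 + 10 + 8 − 2)/7 = 1.8571
Deviations from mean: 5.1429, 11.1429, -11.8571, -14.8571, 8.1429, 6.1429, -3.8571
Numerator Σ_{t=1}^{6}(x_t−x̄)(x_{t+1}−x̄) = 6.6939
Denominator Σ(x_t−x̄)² = 630.8571
r_1 = 6.6939 / 630.8571 = 0.011

0.011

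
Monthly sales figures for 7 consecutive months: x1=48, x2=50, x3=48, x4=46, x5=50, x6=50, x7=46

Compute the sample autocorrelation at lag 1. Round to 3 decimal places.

-0.269

Mean x̄ = (48 + 50 + 48 + 46 + 50 + 50 + 46)/7 = 48.2857
Σ(x_t−x̄)(x_{t+1}−x̄) = (-0.4898) + (-0.4898) + (0.6531) + (-3.9184) + (2.9388) + (-3.9184) = -5.2245
Denominator Σ(x_t−x̄)² = 19.4286
r_1 = -5.2245 / 19.4286 = -0.269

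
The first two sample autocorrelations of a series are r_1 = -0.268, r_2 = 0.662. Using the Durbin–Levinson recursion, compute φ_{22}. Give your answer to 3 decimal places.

0.636

φ_{22} = (r_2 − r_1²) / (1 − r_1²)
r_1² = (-0.268)² = 0.071824
Numerator = 0.662 − 0.0718 = 0.5902; denominator = 1 − 0.0718 = 0.9282
φ_{22} = 0.5902 / 0.9282 = 0.636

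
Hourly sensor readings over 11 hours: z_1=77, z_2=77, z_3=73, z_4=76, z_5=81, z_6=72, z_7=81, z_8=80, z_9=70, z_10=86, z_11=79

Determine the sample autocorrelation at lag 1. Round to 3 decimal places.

-0.445

Mean z̄ = (77 + 77 + 73 + 76 + 81 + 72 + 81 + 80 + 70 + 86 + 79)/11 = 77.4545
Numerator Σ_{t=1}^{10}(z_t−z̄)(z_{t+1}−z̄) = -95.5702
Denominator Σ(z_t−z̄)² = 214.7273
r_1 = -95.5702 / 214.7273 = -0.445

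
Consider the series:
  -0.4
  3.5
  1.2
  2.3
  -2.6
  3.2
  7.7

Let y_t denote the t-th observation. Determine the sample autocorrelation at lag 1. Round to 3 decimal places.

-0.075

Mean ȳ = (-0.4 + 3.5 + 1.2 + 2.3 − 2.6 + 3.2 + 7.7)/7 = 2.1286
Deviations from mean: -2.5286, 1.3714, -0.9286, 0.1714, -4.7286, 1.0714, 5.5714
Σ(y_t−ȳ)(y_{t+1}−ȳ) = (-3.4678) + (-1.2735) + (-0.1592) + (-0.8106) + (-5.0663) + (5.9694) = -4.8080
Denominator Σ(y_t−ȳ)² = 63.7143
r_1 = -4.8080 / 63.7143 = -0.075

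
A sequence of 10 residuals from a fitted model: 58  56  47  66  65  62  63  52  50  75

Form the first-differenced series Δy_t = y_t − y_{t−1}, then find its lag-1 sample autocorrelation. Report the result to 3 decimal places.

-0.173

First differences Δy: -2, -9, 19, -1, -3, 1, -11, -2, 25
Mean of differences = 1.8889
Numerator Σ(Δy_t−Δȳ)(Δy_{t+1}−Δȳ) = -203.2346
Denominator Σ(Δy_t−Δȳ)² = 1174.8889
r_1(Δy) = -203.2346 / 1174.8889 = -0.173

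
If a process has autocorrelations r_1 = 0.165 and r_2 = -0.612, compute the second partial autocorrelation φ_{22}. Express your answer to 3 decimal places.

-0.657

φ_{22} = (r_2 − r_1²) / (1 − r_1²)
r_1² = (0.165)² = 0.027225
Numerator = -0.612 − 0.0272 = -0.6392; denominator = 1 − 0.0272 = 0.9728
φ_{22} = -0.6392 / 0.9728 = -0.657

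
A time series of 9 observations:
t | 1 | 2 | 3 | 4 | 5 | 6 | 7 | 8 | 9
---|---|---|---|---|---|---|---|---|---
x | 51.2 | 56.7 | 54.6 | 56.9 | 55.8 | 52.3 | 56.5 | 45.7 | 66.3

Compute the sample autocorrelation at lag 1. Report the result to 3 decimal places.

Mean x̄ = (51.2 + 56.7 + 54.6 + 56.9 + 55.8 + 52.3 + 56.5 + 45.7 + 66.3)/9 = 55.1111
Numerator Σ_{t=1}^{8}(x_t−x̄)(x_{t+1}−x̄) = -130.9201
Denominator Σ(x_t−x̄)² = 245.3489
r_1 = -130.9201 / 245.3489 = -0.534

-0.534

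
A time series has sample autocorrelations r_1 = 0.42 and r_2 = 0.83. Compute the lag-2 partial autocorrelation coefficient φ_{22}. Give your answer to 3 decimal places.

φ_{22} = (r_2 − r_1²) / (1 − r_1²)
r_1² = (0.42)² = 0.1764
Numerator = 0.83 − 0.1764 = 0.6536; denominator = 1 − 0.1764 = 0.8236
φ_{22} = 0.6536 / 0.8236 = 0.794

0.794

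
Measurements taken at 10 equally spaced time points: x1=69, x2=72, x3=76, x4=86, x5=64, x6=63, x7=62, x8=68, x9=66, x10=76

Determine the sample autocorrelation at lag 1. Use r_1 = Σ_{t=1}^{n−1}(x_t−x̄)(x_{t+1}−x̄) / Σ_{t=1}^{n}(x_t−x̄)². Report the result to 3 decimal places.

Mean x̄ = (69 + 72 + 76 + 86 + 64 + 63 + 62 + 68 + 66 + 76)/10 = 70.2000
Numerator Σ_{t=1}^{9}(x_t−x̄)(x_{t+1}−x̄) = 108.5600
Denominator Σ(x_t−x̄)² = 501.6000
r_1 = 108.5600 / 501.6000 = 0.216

0.216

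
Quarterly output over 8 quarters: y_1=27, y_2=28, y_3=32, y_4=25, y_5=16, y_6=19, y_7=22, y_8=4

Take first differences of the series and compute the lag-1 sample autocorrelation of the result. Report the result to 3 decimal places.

First differences Δy: 1, 4, -7, -9, 3, 3, -18
Mean of differences = -3.2857
Numerator Σ(Δy_t−Δȳ)(Δy_{t+1}−Δȳ) = -63.5102
Denominator Σ(Δy_t−Δȳ)² = 413.4286
r_1(Δy) = -63.5102 / 413.4286 = -0.154

-0.154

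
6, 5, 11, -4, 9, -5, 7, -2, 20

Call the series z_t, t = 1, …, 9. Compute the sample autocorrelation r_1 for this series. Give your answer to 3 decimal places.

-0.520

Mean z̄ = (6 + 5 + 11 − 4 + 9 − 5 + 7 − 2 + 20)/9 = 5.2222
Numerator Σ_{t=1}^{8}(z_t−z̄)(z_{t+1}−z̄) = -265.9383
Denominator Σ(z_t−z̄)² = 511.5556
r_1 = -265.9383 / 511.5556 = -0.520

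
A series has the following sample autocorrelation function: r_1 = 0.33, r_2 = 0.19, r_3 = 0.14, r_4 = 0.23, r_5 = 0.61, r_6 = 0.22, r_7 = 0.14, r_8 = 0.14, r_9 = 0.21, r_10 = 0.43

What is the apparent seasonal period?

5

The largest autocorrelation is r_5 = 0.61, with a weaker echo at lag 10 (0.43); the remaining lags stay at or below 0.33. The elevated value at lag 1 (0.33), dropping to 0.19 at lag 2, reflects decaying short-term dependence rather than seasonality.
The dominant spike at lag 5 indicates a seasonal period of 5.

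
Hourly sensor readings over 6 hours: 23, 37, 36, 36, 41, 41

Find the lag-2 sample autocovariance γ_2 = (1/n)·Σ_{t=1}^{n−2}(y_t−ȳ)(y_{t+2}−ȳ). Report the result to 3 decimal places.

-0.037

Mean ȳ = (23 + 37 + 36 + 36 + 41 + 41)/6 = 35.6667
Σ_{t=1}^{4}(y_t−ȳ)(y_{t+2}−ȳ) = -0.2222
γ_2 = -0.2222 / 6 = -0.037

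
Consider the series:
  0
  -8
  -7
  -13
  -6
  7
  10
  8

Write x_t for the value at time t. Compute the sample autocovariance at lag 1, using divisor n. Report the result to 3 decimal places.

Mean x̄ = (0 − 8 − 7 − 13 − 6 + 7 + 10 + 8)/8 = -1.1250
Deviations: 1.1250, -6.8750, -5.8750, -11.8750, -4.8750, 8.1250, 11.1250, 9.1250
Σ_{t=1}^{7}(x_t−x̄)(x_{t+1}−x̄) = 312.6094
γ_1 = 312.6094 / 8 = 39.076

39.076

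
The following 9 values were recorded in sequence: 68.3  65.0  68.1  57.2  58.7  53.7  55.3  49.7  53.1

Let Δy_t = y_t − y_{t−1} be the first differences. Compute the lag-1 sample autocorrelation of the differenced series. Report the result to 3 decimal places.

First differences Δy: -3.3, 3.1, -10.9, 1.5, -5.0, 1.6, -5.6, 3.4
Mean of differences = -1.9000
Numerator Σ(Δy_t−Δȳ)(Δy_{t+1}−Δȳ) = -136.5500
Denominator Σ(Δy_t−Δȳ)² = 183.1600
r_1(Δy) = -136.5500 / 183.1600 = -0.746

-0.746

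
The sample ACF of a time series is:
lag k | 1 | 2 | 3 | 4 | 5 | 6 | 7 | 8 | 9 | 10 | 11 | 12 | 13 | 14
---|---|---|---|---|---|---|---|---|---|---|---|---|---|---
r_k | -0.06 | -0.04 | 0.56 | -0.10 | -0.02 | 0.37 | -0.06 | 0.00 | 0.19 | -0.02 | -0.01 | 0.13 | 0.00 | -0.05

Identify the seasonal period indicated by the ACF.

The largest autocorrelation is r_3 = 0.56, with weaker echoes at lags 6 (0.37) and 9 (0.19); the remaining lags stay at or below 0.13.
The dominant spike at lag 3 indicates a seasonal period of 3.

3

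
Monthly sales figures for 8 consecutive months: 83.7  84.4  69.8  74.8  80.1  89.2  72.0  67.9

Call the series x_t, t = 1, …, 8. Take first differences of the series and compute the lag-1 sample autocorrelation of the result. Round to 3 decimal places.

-0.204

First differences Δx: 0.7, -14.6, 5.0, 5.3, 9.1, -17.2, -4.1
Mean of differences = -2.2571
Numerator Σ(Δx_t−Δx̄)(Δx_{t+1}−Δx̄) = -127.5733
Denominator Σ(Δx_t−Δx̄)² = 626.5371
r_1(Δx) = -127.5733 / 626.5371 = -0.204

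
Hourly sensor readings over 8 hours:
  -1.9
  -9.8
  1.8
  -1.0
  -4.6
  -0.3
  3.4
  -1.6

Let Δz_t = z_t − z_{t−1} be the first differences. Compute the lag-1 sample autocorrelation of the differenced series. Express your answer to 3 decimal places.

First differences Δz: -7.9, 11.6, -2.8, -3.6, 4.3, 3.7, -5.0
Mean of differences = 0.0429
Numerator Σ(Δz_t−Δz̄)(Δz_{t+1}−Δz̄) = -132.6776
Denominator Σ(Δz_t−Δz̄)² = 274.9371
r_1(Δz) = -132.6776 / 274.9371 = -0.483

-0.483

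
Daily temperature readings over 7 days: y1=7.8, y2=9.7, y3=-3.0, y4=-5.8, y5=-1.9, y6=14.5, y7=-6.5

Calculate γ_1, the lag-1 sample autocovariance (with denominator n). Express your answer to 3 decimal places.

Mean ȳ = (7.8 + 9.7 − 3.0 − 5.8 − 1.9 + 14.5 − 6.5)/7 = 2.1143
Deviations: 5.6857, 7.5857, -5.1143, -7.9143, -4.0143, 12.3857, -8.6143
Σ_{t=1}^{6}(y_t−ȳ)(y_{t+1}−ȳ) = -79.8331
γ_1 = -79.8331 / 7 = -11.405

-11.405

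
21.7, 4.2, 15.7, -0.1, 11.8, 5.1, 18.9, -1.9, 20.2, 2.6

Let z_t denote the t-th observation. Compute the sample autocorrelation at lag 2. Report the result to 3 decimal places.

0.613

Mean z̄ = (21.7 + 4.2 + 15.7 − 0.1 + 11.8 + 5.1 + 18.9 − 1.9 + 20.2 + 2.6)/10 = 9.8200
Numerator Σ_{t=1}^{8}(z_t−z̄)(z_{t+2}−z̄) = 436.2352
Denominator Σ(z_t−z̄)² = 711.5760
r_2 = 436.2352 / 711.5760 = 0.613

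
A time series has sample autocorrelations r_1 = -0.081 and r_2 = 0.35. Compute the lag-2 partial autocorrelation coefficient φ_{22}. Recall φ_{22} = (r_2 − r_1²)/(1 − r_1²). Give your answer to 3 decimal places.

0.346

φ_{22} = (r_2 − r_1²) / (1 − r_1²)
r_1² = (-0.081)² = 0.006561
Numerator = 0.35 − 0.0066 = 0.3434; denominator = 1 − 0.0066 = 0.9934
φ_{22} = 0.3434 / 0.9934 = 0.346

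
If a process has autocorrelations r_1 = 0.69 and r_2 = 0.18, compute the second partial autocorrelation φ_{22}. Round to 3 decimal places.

φ_{22} = (r_2 − r_1²) / (1 − r_1²)
r_1² = (0.69)² = 0.4761
Numerator = 0.18 − 0.4761 = -0.2961; denominator = 1 − 0.4761 = 0.5239
φ_{22} = -0.2961 / 0.5239 = -0.565

-0.565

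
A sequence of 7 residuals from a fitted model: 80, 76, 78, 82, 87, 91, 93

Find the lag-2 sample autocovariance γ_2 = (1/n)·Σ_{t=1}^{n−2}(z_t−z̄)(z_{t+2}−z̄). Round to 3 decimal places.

4.892

Mean z̄ = (80 + 76 + 78 + 82 + 87 + 91 + 93)/7 = 83.8571
Σ_{t=1}^{5}(z_t−z̄)(z_{t+2}−z̄) = 34.2449
γ_2 = 34.2449 / 7 = 4.892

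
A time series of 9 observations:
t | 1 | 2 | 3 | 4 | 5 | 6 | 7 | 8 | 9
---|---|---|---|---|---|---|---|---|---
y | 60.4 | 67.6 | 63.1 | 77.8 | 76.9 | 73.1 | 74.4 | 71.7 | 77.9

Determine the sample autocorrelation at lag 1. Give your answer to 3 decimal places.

0.220

Mean ȳ = (60.4 + 67.6 + 63.1 + 77.8 + 76.9 + 73.1 + 74.4 + 71.7 + 77.9)/9 = 71.4333
Numerator Σ_{t=1}^{8}(y_t−ȳ)(y_{t+1}−ȳ) = 72.5589
Denominator Σ(y_t−ȳ)² = 329.7600
r_1 = 72.5589 / 329.7600 = 0.220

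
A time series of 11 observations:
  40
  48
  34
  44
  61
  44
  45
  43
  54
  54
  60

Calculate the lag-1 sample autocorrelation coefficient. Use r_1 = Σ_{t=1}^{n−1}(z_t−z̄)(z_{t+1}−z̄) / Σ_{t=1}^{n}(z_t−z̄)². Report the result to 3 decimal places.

Mean z̄ = (40 + 48 + 34 + 44 + 61 + 44 + 45 + 43 + 54 + 54 + 60)/11 = 47.9091
Numerator Σ_{t=1}^{10}(z_t−z̄)(z_{t+1}−z̄) = 56.5372
Denominator Σ(z_t−z̄)² = 710.9091
r_1 = 56.5372 / 710.9091 = 0.080

0.080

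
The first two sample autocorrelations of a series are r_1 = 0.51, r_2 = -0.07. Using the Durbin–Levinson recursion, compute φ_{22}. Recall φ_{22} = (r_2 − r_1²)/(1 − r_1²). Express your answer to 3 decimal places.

φ_{22} = (r_2 − r_1²) / (1 − r_1²)
r_1² = (0.51)² = 0.2601
Numerator = -0.07 − 0.2601 = -0.3301; denominator = 1 − 0.2601 = 0.7399
φ_{22} = -0.3301 / 0.7399 = -0.446

-0.446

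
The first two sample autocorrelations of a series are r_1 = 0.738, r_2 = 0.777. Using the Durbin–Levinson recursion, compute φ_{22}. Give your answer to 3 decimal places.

φ_{22} = (r_2 − r_1²) / (1 − r_1²)
r_1² = (0.738)² = 0.544644
Numerator = 0.777 − 0.5446 = 0.2324; denominator = 1 − 0.5446 = 0.4554
φ_{22} = 0.2324 / 0.4554 = 0.510

0.510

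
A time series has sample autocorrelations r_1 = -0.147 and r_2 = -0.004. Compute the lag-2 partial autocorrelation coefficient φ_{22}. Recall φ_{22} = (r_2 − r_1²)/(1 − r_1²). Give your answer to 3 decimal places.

-0.026

φ_{22} = (r_2 − r_1²) / (1 − r_1²)
r_1² = (-0.147)² = 0.021609
Numerator = -0.004 − 0.0216 = -0.0256; denominator = 1 − 0.0216 = 0.9784
φ_{22} = -0.0256 / 0.9784 = -0.026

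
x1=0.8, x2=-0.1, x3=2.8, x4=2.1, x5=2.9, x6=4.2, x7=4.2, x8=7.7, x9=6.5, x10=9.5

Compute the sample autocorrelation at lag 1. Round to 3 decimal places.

Mean x̄ = (0.8 − 0.1 + 2.8 + 2.1 + 2.9 + 4.2 + 4.2 + 7.7 + 6.5 + 9.5)/10 = 4.0600
Numerator Σ_{t=1}^{9}(x_t−x̄)(x_{t+1}−x̄) = 46.0684
Denominator Σ(x_t−x̄)² = 83.5440
r_1 = 46.0684 / 83.5440 = 0.551

0.551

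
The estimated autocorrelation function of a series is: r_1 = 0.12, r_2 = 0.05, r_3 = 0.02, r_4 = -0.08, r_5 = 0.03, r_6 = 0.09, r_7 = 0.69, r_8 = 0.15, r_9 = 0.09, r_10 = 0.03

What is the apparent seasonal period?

The largest autocorrelation is r_7 = 0.69; the remaining lags stay at or below 0.15.
The dominant spike at lag 7 indicates a seasonal period of 7.

7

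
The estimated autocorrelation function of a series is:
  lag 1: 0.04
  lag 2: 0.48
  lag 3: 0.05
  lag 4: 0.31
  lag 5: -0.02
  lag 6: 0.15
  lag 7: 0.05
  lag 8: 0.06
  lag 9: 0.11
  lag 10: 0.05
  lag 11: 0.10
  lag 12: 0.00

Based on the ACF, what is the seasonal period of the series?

The largest autocorrelation is r_2 = 0.48, with weaker echoes at lags 4 (0.31) and 6 (0.15); the remaining lags stay at or below 0.11.
The dominant spike at lag 2 indicates a seasonal period of 2.

2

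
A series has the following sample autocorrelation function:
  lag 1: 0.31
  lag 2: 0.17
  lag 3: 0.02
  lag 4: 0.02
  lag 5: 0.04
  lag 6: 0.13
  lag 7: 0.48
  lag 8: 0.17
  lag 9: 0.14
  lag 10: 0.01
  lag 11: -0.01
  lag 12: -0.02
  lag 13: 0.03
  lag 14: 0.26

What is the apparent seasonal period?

The largest autocorrelation is r_7 = 0.48; the remaining lags stay at or below 0.31. The elevated value at lag 1 (0.31), dropping to 0.17 at lag 2, reflects decaying short-term dependence rather than seasonality.
The dominant spike at lag 7 indicates a seasonal period of 7.

7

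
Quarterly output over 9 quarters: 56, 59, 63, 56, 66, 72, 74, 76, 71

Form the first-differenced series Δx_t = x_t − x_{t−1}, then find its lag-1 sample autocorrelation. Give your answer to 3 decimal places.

First differences Δx: 3, 4, -7, 10, 6, 2, 2, -5
Mean of differences = 1.8750
Numerator Σ(Δx_t−Δx̄)(Δx_{t+1}−Δx̄) = -55.3906
Denominator Σ(Δx_t−Δx̄)² = 214.8750
r_1(Δx) = -55.3906 / 214.8750 = -0.258

-0.258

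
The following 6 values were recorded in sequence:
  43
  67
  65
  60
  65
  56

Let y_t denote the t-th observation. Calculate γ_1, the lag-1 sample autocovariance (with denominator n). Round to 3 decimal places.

Mean ȳ = (43 + 67 + 65 + 60 + 65 + 56)/6 = 59.3333
Deviations: -16.3333, 7.6667, 5.6667, 0.6667, 5.6667, -3.3333
Σ_{t=1}^{5}(y_t−ȳ)(y_{t+1}−ȳ) = -93.1111
γ_1 = -93.1111 / 6 = -15.519

-15.519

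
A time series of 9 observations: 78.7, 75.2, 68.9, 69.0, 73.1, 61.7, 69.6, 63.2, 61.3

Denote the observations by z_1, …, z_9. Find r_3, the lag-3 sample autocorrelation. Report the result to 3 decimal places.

0.198

Mean z̄ = (78.7 + 75.2 + 68.9 + 69.0 + 73.1 + 61.7 + 69.6 + 63.2 + 61.3)/9 = 68.9667
Σ(z_t−z̄)(z_{t+3}−z̄) = (0.3244) + (25.7644) + (0.4844) + (0.0211) + (-23.8356) + (55.7111) = 58.4700
Denominator Σ(z_t−z̄)² = 295.9200
r_3 = 58.4700 / 295.9200 = 0.198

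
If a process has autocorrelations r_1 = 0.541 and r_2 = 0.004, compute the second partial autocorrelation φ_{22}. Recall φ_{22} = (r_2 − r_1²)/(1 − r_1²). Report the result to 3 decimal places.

φ_{22} = (r_2 − r_1²) / (1 − r_1²)
r_1² = (0.541)² = 0.292681
Numerator = 0.004 − 0.2927 = -0.2887; denominator = 1 − 0.2927 = 0.7073
φ_{22} = -0.2887 / 0.7073 = -0.408

-0.408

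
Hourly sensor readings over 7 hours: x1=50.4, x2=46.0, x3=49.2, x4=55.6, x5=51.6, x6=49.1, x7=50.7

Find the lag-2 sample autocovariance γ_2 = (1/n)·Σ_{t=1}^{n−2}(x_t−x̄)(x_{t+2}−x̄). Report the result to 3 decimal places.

Mean x̄ = (50.4 + 46.0 + 49.2 + 55.6 + 51.6 + 49.1 + 50.7)/7 = 50.3714
Σ_{t=1}^{5}(x_t−x̄)(x_{t+2}−x̄) = -30.5731
γ_2 = -30.5731 / 7 = -4.368

-4.368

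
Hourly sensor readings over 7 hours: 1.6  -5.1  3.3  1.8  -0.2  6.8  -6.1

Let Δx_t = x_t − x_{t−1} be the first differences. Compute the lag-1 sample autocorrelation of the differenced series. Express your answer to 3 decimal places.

-0.478

First differences Δx: -6.7, 8.4, -1.5, -2.0, 7.0, -12.9
Mean of differences = -1.2833
Numerator Σ(Δx_t−Δx̄)(Δx_{t+1}−Δx̄) = -156.5553
Denominator Σ(Δx_t−Δx̄)² = 327.2283
r_1(Δx) = -156.5553 / 327.2283 = -0.478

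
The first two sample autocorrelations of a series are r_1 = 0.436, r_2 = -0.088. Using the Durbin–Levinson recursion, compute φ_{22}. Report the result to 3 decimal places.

-0.343

φ_{22} = (r_2 − r_1²) / (1 − r_1²)
r_1² = (0.436)² = 0.190096
Numerator = -0.088 − 0.1901 = -0.2781; denominator = 1 − 0.1901 = 0.8099
φ_{22} = -0.2781 / 0.8099 = -0.343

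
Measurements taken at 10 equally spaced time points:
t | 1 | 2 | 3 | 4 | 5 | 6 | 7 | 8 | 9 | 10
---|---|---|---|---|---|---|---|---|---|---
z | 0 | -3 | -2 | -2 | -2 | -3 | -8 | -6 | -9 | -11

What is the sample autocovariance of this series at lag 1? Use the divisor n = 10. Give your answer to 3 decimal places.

6.284

Mean z̄ = (0 − 3 − 2 − 2 − 2 − 3 − 8 − 6 − 9 − 11)/10 = -4.6000
Σ_{t=1}^{9}(z_t−z̄)(z_{t+1}−z̄) = 62.8400
γ_1 = 62.8400 / 10 = 6.284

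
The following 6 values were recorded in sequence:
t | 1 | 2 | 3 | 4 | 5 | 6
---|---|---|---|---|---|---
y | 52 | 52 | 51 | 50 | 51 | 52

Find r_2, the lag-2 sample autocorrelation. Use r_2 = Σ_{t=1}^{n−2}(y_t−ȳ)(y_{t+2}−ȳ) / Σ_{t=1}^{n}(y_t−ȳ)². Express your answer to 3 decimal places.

-0.567

Mean ȳ = (52 + 52 + 51 + 50 + 51 + 52)/6 = 51.3333
Deviations from mean: 0.6667, 0.6667, -0.3333, -1.3333, -0.3333, 0.6667
Σ(y_t−ȳ)(y_{t+2}−ȳ) = (-0.2222) + (-0.8889) + (0.1111) + (-0.8889) = -1.8889
Denominator Σ(y_t−ȳ)² = 3.3333
r_2 = -1.8889 / 3.3333 = -0.567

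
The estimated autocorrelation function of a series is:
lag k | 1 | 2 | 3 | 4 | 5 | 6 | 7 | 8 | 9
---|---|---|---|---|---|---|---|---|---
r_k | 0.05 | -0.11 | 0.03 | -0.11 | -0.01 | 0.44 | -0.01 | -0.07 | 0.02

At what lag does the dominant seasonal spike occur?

6

The largest autocorrelation is r_6 = 0.44; the remaining lags stay at or below 0.05.
The dominant spike at lag 6 indicates a seasonal period of 6.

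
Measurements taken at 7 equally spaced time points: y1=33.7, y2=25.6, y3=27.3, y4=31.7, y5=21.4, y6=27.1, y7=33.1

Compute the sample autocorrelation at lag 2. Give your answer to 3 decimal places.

Mean ȳ = (33.7 + 25.6 + 27.3 + 31.7 + 21.4 + 27.1 + 33.1)/7 = 28.5571
Deviations from mean: 5.1429, -2.9571, -1.2571, 3.1429, -7.1571, -1.4571, 4.5429
Numerator Σ_{t=1}^{5}(y_t−ȳ)(y_{t+2}−ȳ) = -43.8551
Denominator Σ(y_t−ȳ)² = 120.6371
r_2 = -43.8551 / 120.6371 = -0.364

-0.364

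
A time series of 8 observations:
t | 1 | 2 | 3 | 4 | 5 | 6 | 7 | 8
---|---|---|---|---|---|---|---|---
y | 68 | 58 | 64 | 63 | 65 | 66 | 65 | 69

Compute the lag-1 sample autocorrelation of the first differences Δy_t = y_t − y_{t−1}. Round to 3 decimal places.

First differences Δy: -10, 6, -1, 2, 1, -1, 4
Mean of differences = 0.1429
Numerator Σ(Δy_t−Δȳ)(Δy_{t+1}−Δȳ) = -72.0204
Denominator Σ(Δy_t−Δȳ)² = 158.8571
r_1(Δy) = -72.0204 / 158.8571 = -0.453

-0.453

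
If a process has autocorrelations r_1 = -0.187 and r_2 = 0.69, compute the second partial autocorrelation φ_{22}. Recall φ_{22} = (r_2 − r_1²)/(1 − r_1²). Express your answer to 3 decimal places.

0.679

φ_{22} = (r_2 − r_1²) / (1 − r_1²)
r_1² = (-0.187)² = 0.034969
Numerator = 0.69 − 0.0350 = 0.6550; denominator = 1 − 0.0350 = 0.9650
φ_{22} = 0.6550 / 0.9650 = 0.679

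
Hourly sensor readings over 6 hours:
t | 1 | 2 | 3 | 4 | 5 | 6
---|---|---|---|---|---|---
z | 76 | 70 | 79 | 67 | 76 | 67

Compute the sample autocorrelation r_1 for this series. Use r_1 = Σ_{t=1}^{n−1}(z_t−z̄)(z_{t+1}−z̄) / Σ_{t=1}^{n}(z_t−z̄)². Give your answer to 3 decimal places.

-0.743

Mean z̄ = (76 + 70 + 79 + 67 + 76 + 67)/6 = 72.5000
Deviations from mean: 3.5000, -2.5000, 6.5000, -5.5000, 3.5000, -5.5000
Σ(z_t−z̄)(z_{t+1}−z̄) = (-8.7500) + (-16.2500) + (-35.7500) + (-19.2500) + (-19.2500) = -99.2500
Denominator Σ(z_t−z̄)² = 133.5000
r_1 = -99.2500 / 133.5000 = -0.743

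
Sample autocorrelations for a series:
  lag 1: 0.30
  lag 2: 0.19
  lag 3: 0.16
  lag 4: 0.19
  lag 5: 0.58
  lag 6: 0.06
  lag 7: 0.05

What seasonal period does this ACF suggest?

The largest autocorrelation is r_5 = 0.58; the remaining lags stay at or below 0.30. The elevated value at lag 1 (0.30), dropping to 0.19 at lag 2, reflects decaying short-term dependence rather than seasonality.
The dominant spike at lag 5 indicates a seasonal period of 5.

5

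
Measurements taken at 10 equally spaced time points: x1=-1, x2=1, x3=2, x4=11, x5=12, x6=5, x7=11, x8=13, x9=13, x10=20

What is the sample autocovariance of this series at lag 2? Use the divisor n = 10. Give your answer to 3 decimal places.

6.682

Mean x̄ = (-1 + 1 + 2 + 11 + 12 + 5 + 11 + 13 + 13 + 20)/10 = 8.7000
Σ_{t=1}^{8}(x_t−x̄)(x_{t+2}−x̄) = 66.8200
γ_2 = 66.8200 / 10 = 6.682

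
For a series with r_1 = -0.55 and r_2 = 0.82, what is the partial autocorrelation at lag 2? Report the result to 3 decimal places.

φ_{22} = (r_2 − r_1²) / (1 − r_1²)
r_1² = (-0.55)² = 0.3025
Numerator = 0.82 − 0.3025 = 0.5175; denominator = 1 − 0.3025 = 0.6975
φ_{22} = 0.5175 / 0.6975 = 0.742

0.742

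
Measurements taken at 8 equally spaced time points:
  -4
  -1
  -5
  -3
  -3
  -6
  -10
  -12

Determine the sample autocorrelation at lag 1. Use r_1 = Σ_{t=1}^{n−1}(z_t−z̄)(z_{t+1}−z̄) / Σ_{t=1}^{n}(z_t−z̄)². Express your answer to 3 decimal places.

0.477

Mean z̄ = (-4 − 1 − 5 − 3 − 3 − 6 − 10 − 12)/8 = -5.5000
Deviations from mean: 1.5000, 4.5000, 0.5000, 2.5000, 2.5000, -0.5000, -4.5000, -6.5000
Σ(z_t−z̄)(z_{t+1}−z̄) = (6.7500) + (2.2500) + (1.2500) + (6.2500) + (-1.2500) + (2.2500) + (29.2500) = 46.7500
Denominator Σ(z_t−z̄)² = 98.0000
r_1 = 46.7500 / 98.0000 = 0.477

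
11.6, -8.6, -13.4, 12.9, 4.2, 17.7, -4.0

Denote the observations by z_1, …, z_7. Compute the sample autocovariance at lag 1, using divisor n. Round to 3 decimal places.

-20.779

Mean z̄ = (11.6 − 8.6 − 13.4 + 12.9 + 4.2 + 17.7 − 4.0)/7 = 2.9143
Deviations: 8.6857, -11.5143, -16.3143, 9.9857, 1.2857, 14.7857, -6.9143
Σ_{t=1}^{6}(z_t−z̄)(z_{t+1}−z̄) = -145.4559
γ_1 = -145.4559 / 7 = -20.779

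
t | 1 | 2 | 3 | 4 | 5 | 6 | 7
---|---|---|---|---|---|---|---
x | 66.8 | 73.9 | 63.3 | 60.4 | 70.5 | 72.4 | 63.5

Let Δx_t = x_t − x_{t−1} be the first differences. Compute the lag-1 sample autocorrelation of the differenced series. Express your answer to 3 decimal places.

First differences Δx: 7.1, -10.6, -2.9, 10.1, 1.9, -8.9
Mean of differences = -0.5500
Numerator Σ(Δx_t−Δx̄)(Δx_{t+1}−Δx̄) = -72.6575
Denominator Σ(Δx_t−Δx̄)² = 354.1950
r_1(Δx) = -72.6575 / 354.1950 = -0.205

-0.205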